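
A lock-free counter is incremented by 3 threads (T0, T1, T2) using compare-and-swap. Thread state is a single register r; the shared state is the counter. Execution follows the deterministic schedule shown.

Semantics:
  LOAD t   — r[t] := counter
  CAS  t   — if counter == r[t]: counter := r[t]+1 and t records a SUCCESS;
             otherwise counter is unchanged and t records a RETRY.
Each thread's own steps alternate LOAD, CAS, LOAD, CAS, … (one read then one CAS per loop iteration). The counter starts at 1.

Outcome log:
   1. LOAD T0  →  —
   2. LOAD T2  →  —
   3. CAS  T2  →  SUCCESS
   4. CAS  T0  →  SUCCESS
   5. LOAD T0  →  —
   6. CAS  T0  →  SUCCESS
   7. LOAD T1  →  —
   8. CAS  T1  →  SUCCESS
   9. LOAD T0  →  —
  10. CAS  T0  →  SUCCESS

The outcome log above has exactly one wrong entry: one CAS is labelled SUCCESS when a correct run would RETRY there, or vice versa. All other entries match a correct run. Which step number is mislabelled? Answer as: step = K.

Re-executing:
1. LOAD T0 → mem=1 r[T0]=1 [LOAD]
2. LOAD T2 → mem=1 r[T2]=1 [LOAD]
3. CAS T2 → mem=2 r[T2]=1 [OK]
4. CAS T0 → mem=2 r[T0]=1 [RETRY]
5. LOAD T0 → mem=2 r[T0]=2 [LOAD]
6. CAS T0 → mem=3 r[T0]=2 [OK]
7. LOAD T1 → mem=3 r[T1]=3 [LOAD]
8. CAS T1 → mem=4 r[T1]=3 [OK]
9. LOAD T0 → mem=4 r[T0]=4 [LOAD]
10. CAS T0 → mem=5 r[T0]=4 [OK]
Mismatch at 4.

step = 4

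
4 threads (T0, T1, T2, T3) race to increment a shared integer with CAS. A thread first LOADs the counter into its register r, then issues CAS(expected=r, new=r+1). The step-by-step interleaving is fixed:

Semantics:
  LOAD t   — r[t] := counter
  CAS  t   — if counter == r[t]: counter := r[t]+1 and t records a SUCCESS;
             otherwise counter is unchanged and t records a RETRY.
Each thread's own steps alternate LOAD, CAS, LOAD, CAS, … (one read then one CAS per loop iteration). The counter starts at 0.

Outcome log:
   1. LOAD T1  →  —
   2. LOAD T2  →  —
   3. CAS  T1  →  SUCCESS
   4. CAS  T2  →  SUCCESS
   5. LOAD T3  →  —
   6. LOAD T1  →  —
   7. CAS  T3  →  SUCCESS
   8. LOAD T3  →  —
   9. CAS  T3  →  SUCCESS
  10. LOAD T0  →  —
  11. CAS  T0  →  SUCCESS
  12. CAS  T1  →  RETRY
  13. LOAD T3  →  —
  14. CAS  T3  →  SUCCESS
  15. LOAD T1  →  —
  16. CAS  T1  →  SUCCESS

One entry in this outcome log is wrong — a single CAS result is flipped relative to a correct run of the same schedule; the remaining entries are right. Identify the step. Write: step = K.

step = 4

Re-executing:
   1) LOAD T1:  M=0  r_T1=0
   2) LOAD T2:  M=0  r_T2=0
   3) CAS  T1:  M=1  r_T1=0 ✓
   4) CAS  T2:  M=1  r_T2=0 ✗
   5) LOAD T3:  M=1  r_T3=1
   6) LOAD T1:  M=1  r_T1=1
   7) CAS  T3:  M=2  r_T3=1 ✓
   8) LOAD T3:  M=2  r_T3=2
   9) CAS  T3:  M=3  r_T3=2 ✓
  10) LOAD T0:  M=3  r_T0=3
  11) CAS  T0:  M=4  r_T0=3 ✓
  12) CAS  T1:  M=4  r_T1=1 ✗
  13) LOAD T3:  M=4  r_T3=4
  14) CAS  T3:  M=5  r_T3=4 ✓
  15) LOAD T1:  M=5  r_T1=5
  16) CAS  T1:  M=6  r_T1=5 ✓
Flip is step 4.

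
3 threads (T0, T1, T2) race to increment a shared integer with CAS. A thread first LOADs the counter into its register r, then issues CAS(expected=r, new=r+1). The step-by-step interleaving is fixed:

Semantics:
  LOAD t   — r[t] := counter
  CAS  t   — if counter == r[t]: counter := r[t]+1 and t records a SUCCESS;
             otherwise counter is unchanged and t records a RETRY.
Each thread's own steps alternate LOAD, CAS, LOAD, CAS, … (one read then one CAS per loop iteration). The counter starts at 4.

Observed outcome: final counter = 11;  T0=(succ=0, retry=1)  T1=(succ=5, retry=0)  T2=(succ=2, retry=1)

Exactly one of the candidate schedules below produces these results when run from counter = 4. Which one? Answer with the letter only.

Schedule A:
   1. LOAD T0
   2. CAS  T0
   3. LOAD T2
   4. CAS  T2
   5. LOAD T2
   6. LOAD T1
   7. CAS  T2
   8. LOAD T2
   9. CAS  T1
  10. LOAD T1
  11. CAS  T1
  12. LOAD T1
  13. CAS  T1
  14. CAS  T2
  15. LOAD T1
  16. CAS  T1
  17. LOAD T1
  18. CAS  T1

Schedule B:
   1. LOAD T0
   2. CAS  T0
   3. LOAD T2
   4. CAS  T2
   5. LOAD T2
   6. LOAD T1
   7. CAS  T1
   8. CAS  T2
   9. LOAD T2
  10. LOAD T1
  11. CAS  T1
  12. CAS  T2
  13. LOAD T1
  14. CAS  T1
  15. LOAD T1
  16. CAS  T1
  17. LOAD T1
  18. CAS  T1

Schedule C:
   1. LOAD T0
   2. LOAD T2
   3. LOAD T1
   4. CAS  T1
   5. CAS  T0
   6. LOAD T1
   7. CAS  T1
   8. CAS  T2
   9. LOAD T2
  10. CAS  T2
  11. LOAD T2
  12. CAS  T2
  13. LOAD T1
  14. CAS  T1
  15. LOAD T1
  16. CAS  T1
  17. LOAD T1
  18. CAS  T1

C

Simulating candidate C:
[1] T0.load  rd  (counter 4, T0.r 4)
[2] T2.load  rd  (counter 4, T2.r 4)
[3] T1.load  rd  (counter 4, T1.r 4)
[4] T1.cas  hit  (counter 5, T1.r 4)
[5] T0.cas  miss  (counter 5, T0.r 4)
[6] T1.load  rd  (counter 5, T1.r 5)
[7] T1.cas  hit  (counter 6, T1.r 5)
[8] T2.cas  miss  (counter 6, T2.r 4)
[9] T2.load  rd  (counter 6, T2.r 6)
[10] T2.cas  hit  (counter 7, T2.r 6)
[11] T2.load  rd  (counter 7, T2.r 7)
[12] T2.cas  hit  (counter 8, T2.r 7)
[13] T1.load  rd  (counter 8, T1.r 8)
[14] T1.cas  hit  (counter 9, T1.r 8)
[15] T1.load  rd  (counter 9, T1.r 9)
[16] T1.cas  hit  (counter 10, T1.r 9)
[17] T1.load  rd  (counter 10, T1.r 10)
[18] T1.cas  hit  (counter 11, T1.r 10)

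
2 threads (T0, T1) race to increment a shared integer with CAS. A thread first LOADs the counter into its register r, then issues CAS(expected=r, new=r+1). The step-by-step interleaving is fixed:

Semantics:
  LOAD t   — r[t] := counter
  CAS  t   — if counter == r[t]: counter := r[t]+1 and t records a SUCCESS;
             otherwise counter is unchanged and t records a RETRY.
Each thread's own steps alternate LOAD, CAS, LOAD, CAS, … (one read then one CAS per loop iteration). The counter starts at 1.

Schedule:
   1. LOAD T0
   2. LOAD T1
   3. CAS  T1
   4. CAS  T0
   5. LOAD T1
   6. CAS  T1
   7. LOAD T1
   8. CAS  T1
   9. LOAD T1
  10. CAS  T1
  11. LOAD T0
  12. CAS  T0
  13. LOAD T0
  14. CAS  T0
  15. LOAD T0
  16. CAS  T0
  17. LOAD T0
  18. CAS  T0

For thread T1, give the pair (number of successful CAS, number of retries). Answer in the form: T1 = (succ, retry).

#1 T0 reads 1
#2 T1 reads 1
#3 T1 CAS(1→2) writes; counter now 2
#4 T0 CAS(1→2) fails; counter now 2
#5 T1 reads 2
#6 T1 CAS(2→3) writes; counter now 3
#7 T1 reads 3
#8 T1 CAS(3→4) writes; counter now 4
#9 T1 reads 4
#10 T1 CAS(4→5) writes; counter now 5
#11 T0 reads 5
#12 T0 CAS(5→6) writes; counter now 6
#13 T0 reads 6
#14 T0 CAS(6→7) writes; counter now 7
#15 T0 reads 7
#16 T0 CAS(7→8) writes; counter now 8
#17 T0 reads 8
#18 T0 CAS(8→9) writes; counter now 9

T1 = (4, 0)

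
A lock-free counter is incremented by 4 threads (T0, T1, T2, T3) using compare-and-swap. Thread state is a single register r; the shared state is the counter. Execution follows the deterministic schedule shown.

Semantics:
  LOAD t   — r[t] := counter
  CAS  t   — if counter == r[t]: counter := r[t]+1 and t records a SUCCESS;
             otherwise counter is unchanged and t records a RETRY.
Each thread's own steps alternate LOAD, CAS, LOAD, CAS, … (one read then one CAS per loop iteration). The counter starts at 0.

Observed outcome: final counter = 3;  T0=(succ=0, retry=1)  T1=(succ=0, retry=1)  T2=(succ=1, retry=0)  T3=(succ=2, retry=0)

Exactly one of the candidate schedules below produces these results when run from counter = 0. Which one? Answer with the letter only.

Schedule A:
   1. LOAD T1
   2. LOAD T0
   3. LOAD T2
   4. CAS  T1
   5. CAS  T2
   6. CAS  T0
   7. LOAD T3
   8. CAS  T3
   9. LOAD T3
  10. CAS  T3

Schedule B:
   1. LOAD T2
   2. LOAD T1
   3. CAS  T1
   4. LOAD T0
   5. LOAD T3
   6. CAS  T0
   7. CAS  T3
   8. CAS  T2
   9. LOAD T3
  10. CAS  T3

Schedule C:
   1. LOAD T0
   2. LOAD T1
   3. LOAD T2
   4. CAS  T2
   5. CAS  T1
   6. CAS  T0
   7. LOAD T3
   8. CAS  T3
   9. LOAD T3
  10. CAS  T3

Tracing schedule C:
#1 T0 reads 0
#2 T1 reads 0
#3 T2 reads 0
#4 T2 CAS(0→1) writes; counter now 1
#5 T1 CAS(0→1) fails; counter now 1
#6 T0 CAS(0→1) fails; counter now 1
#7 T3 reads 1
#8 T3 CAS(1→2) writes; counter now 2
#9 T3 reads 2
#10 T3 CAS(2→3) writes; counter now 3

C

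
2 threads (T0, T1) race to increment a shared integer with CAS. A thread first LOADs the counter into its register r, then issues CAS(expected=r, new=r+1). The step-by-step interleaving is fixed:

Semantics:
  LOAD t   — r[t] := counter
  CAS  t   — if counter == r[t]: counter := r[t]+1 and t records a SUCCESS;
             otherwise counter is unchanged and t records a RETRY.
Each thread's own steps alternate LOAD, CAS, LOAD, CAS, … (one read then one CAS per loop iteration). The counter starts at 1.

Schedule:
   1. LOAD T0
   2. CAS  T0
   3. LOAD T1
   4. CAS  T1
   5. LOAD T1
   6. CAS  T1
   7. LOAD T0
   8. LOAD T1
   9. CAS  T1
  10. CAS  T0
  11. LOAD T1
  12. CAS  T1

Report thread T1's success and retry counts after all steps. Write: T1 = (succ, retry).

step 1: T0 LOAD ⇒ load; ctr=1 reg=1
step 2: T0 CAS ⇒ ok; ctr=2 reg=1
step 3: T1 LOAD ⇒ load; ctr=2 reg=2
step 4: T1 CAS ⇒ ok; ctr=3 reg=2
step 5: T1 LOAD ⇒ load; ctr=3 reg=3
step 6: T1 CAS ⇒ ok; ctr=4 reg=3
step 7: T0 LOAD ⇒ load; ctr=4 reg=4
step 8: T1 LOAD ⇒ load; ctr=4 reg=4
step 9: T1 CAS ⇒ ok; ctr=5 reg=4
step 10: T0 CAS ⇒ retry; ctr=5 reg=4
step 11: T1 LOAD ⇒ load; ctr=5 reg=5
step 12: T1 CAS ⇒ ok; ctr=6 reg=5

T1 = (4, 0)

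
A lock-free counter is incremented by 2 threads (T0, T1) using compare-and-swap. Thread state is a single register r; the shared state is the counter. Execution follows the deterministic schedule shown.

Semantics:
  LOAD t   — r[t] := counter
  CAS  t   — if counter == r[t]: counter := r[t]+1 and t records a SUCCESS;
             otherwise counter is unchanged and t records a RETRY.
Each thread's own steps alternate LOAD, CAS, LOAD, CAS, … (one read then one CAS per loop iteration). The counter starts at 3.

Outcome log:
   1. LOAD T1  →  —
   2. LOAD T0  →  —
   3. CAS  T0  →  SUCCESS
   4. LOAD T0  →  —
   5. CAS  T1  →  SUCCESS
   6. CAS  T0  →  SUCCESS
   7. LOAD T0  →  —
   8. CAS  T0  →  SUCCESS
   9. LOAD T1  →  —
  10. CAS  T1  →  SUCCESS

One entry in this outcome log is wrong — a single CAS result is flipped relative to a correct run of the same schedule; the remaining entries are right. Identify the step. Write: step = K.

step = 5

Reference trace:
step 1: T1 LOAD ⇒ load; ctr=3 reg=3
step 2: T0 LOAD ⇒ load; ctr=3 reg=3
step 3: T0 CAS ⇒ ok; ctr=4 reg=3
step 4: T0 LOAD ⇒ load; ctr=4 reg=4
step 5: T1 CAS ⇒ retry; ctr=4 reg=3
step 6: T0 CAS ⇒ ok; ctr=5 reg=4
step 7: T0 LOAD ⇒ load; ctr=5 reg=5
step 8: T0 CAS ⇒ ok; ctr=6 reg=5
step 9: T1 LOAD ⇒ load; ctr=6 reg=6
step 10: T1 CAS ⇒ ok; ctr=7 reg=6
Log disagrees first at step 5.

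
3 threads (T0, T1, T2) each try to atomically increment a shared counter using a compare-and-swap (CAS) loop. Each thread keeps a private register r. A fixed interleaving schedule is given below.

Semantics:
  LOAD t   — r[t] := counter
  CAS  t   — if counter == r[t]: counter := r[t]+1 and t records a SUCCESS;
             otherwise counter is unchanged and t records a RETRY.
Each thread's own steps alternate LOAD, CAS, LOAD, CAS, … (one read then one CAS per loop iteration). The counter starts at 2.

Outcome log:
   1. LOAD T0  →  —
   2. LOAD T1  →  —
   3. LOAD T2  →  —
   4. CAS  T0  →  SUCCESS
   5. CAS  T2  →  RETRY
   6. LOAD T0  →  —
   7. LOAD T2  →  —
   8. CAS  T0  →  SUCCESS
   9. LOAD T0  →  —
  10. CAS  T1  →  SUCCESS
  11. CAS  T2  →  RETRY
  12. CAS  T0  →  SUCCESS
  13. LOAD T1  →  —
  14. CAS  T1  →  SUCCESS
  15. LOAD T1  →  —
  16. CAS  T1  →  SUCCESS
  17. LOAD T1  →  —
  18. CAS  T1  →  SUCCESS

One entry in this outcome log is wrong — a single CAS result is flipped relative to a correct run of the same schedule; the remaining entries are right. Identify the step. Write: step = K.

Reference trace:
step 1: T0 LOAD ⇒ load; ctr=2 reg=2
step 2: T1 LOAD ⇒ load; ctr=2 reg=2
step 3: T2 LOAD ⇒ load; ctr=2 reg=2
step 4: T0 CAS ⇒ ok; ctr=3 reg=2
step 5: T2 CAS ⇒ retry; ctr=3 reg=2
step 6: T0 LOAD ⇒ load; ctr=3 reg=3
step 7: T2 LOAD ⇒ load; ctr=3 reg=3
step 8: T0 CAS ⇒ ok; ctr=4 reg=3
step 9: T0 LOAD ⇒ load; ctr=4 reg=4
step 10: T1 CAS ⇒ retry; ctr=4 reg=2
step 11: T2 CAS ⇒ retry; ctr=4 reg=3
step 12: T0 CAS ⇒ ok; ctr=5 reg=4
step 13: T1 LOAD ⇒ load; ctr=5 reg=5
step 14: T1 CAS ⇒ ok; ctr=6 reg=5
step 15: T1 LOAD ⇒ load; ctr=6 reg=6
step 16: T1 CAS ⇒ ok; ctr=7 reg=6
step 17: T1 LOAD ⇒ load; ctr=7 reg=7
step 18: T1 CAS ⇒ ok; ctr=8 reg=7
Mismatch at 10.

step = 10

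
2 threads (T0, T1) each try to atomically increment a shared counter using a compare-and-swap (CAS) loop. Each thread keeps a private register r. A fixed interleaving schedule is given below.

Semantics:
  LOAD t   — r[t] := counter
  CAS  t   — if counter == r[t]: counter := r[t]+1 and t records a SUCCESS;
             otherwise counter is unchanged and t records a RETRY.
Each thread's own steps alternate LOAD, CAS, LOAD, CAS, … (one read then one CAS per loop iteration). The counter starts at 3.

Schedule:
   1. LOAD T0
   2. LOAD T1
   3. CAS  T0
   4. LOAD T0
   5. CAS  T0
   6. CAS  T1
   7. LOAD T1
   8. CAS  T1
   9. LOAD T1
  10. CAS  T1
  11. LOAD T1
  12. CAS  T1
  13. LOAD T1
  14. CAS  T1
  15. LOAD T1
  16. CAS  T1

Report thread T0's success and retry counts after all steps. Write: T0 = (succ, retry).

T0 = (2, 0)

step 1: T0 LOAD ⇒ load; ctr=3 reg=3
step 2: T1 LOAD ⇒ load; ctr=3 reg=3
step 3: T0 CAS ⇒ ok; ctr=4 reg=3
step 4: T0 LOAD ⇒ load; ctr=4 reg=4
step 5: T0 CAS ⇒ ok; ctr=5 reg=4
step 6: T1 CAS ⇒ retry; ctr=5 reg=3
step 7: T1 LOAD ⇒ load; ctr=5 reg=5
step 8: T1 CAS ⇒ ok; ctr=6 reg=5
step 9: T1 LOAD ⇒ load; ctr=6 reg=6
step 10: T1 CAS ⇒ ok; ctr=7 reg=6
step 11: T1 LOAD ⇒ load; ctr=7 reg=7
step 12: T1 CAS ⇒ ok; ctr=8 reg=7
step 13: T1 LOAD ⇒ load; ctr=8 reg=8
step 14: T1 CAS ⇒ ok; ctr=9 reg=8
step 15: T1 LOAD ⇒ load; ctr=9 reg=9
step 16: T1 CAS ⇒ ok; ctr=10 reg=9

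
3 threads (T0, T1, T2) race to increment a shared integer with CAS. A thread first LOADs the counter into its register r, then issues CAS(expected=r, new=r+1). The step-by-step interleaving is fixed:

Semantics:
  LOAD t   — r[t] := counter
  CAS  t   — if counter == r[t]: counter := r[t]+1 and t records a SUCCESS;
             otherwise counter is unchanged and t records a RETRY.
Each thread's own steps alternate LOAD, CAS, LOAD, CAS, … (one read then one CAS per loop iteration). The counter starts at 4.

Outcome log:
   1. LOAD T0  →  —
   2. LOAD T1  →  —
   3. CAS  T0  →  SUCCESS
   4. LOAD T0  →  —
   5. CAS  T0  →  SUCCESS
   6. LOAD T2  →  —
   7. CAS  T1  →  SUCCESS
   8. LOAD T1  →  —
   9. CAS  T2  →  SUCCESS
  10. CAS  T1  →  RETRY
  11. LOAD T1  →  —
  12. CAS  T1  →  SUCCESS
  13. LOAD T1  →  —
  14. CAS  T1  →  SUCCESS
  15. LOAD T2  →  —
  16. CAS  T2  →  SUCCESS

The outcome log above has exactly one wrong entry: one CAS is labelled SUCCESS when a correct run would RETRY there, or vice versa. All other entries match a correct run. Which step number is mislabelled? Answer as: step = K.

step = 7

Re-executing:
step 1: T0 LOAD ⇒ load; ctr=4 reg=4
step 2: T1 LOAD ⇒ load; ctr=4 reg=4
step 3: T0 CAS ⇒ ok; ctr=5 reg=4
step 4: T0 LOAD ⇒ load; ctr=5 reg=5
step 5: T0 CAS ⇒ ok; ctr=6 reg=5
step 6: T2 LOAD ⇒ load; ctr=6 reg=6
step 7: T1 CAS ⇒ retry; ctr=6 reg=4
step 8: T1 LOAD ⇒ load; ctr=6 reg=6
step 9: T2 CAS ⇒ ok; ctr=7 reg=6
step 10: T1 CAS ⇒ retry; ctr=7 reg=6
step 11: T1 LOAD ⇒ load; ctr=7 reg=7
step 12: T1 CAS ⇒ ok; ctr=8 reg=7
step 13: T1 LOAD ⇒ load; ctr=8 reg=8
step 14: T1 CAS ⇒ ok; ctr=9 reg=8
step 15: T2 LOAD ⇒ load; ctr=9 reg=9
step 16: T2 CAS ⇒ ok; ctr=10 reg=9
Flip is step 7.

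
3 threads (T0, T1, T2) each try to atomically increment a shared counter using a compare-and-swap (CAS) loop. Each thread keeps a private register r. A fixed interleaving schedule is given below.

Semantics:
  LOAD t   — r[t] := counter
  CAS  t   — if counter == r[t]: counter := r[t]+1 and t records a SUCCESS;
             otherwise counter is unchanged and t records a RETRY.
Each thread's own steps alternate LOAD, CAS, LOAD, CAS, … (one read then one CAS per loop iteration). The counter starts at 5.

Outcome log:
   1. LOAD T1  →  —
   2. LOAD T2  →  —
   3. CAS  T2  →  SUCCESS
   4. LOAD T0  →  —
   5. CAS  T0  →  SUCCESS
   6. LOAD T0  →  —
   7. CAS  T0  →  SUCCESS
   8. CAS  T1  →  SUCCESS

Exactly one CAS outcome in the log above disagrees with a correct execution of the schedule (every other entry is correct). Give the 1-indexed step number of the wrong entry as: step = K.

step = 8

Correct run:
1. LOAD T1 → mem=5 r[T1]=5 [LOAD]
2. LOAD T2 → mem=5 r[T2]=5 [LOAD]
3. CAS T2 → mem=6 r[T2]=5 [OK]
4. LOAD T0 → mem=6 r[T0]=6 [LOAD]
5. CAS T0 → mem=7 r[T0]=6 [OK]
6. LOAD T0 → mem=7 r[T0]=7 [LOAD]
7. CAS T0 → mem=8 r[T0]=7 [OK]
8. CAS T1 → mem=8 r[T1]=5 [RETRY]
Log disagrees first at step 8.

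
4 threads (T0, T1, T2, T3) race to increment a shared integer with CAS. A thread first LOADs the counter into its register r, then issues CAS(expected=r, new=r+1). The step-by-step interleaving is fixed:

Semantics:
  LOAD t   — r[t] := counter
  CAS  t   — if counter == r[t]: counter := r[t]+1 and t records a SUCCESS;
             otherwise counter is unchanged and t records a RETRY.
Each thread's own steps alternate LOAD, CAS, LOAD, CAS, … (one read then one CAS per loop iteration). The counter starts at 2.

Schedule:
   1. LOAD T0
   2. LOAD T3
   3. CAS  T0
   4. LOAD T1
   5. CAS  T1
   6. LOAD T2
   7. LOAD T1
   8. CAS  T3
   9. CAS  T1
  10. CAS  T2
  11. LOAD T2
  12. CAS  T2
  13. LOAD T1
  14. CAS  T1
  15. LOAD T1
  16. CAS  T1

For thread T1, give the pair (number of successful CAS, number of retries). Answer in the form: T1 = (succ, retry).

   1) LOAD T0:  M=2  r_T0=2
   2) LOAD T3:  M=2  r_T3=2
   3) CAS  T0:  M=3  r_T0=2 ✓
   4) LOAD T1:  M=3  r_T1=3
   5) CAS  T1:  M=4  r_T1=3 ✓
   6) LOAD T2:  M=4  r_T2=4
   7) LOAD T1:  M=4  r_T1=4
   8) CAS  T3:  M=4  r_T3=2 ✗
   9) CAS  T1:  M=5  r_T1=4 ✓
  10) CAS  T2:  M=5  r_T2=4 ✗
  11) LOAD T2:  M=5  r_T2=5
  12) CAS  T2:  M=6  r_T2=5 ✓
  13) LOAD T1:  M=6  r_T1=6
  14) CAS  T1:  M=7  r_T1=6 ✓
  15) LOAD T1:  M=7  r_T1=7
  16) CAS  T1:  M=8  r_T1=7 ✓

T1 = (4, 0)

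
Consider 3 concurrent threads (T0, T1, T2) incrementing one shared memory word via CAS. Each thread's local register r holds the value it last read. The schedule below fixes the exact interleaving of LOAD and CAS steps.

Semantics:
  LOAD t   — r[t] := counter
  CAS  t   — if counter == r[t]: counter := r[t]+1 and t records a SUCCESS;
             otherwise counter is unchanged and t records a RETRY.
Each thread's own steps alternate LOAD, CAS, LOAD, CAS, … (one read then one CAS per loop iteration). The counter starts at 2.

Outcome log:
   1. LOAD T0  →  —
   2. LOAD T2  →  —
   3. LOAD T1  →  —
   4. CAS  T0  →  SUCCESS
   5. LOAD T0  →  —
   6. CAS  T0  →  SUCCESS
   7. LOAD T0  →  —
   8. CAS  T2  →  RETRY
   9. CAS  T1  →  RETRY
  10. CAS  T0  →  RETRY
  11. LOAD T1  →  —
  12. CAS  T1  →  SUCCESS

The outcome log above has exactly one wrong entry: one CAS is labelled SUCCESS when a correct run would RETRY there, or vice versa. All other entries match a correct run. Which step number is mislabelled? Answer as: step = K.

Re-executing:
1. LOAD T0 → mem=2 r[T0]=2 [LOAD]
2. LOAD T2 → mem=2 r[T2]=2 [LOAD]
3. LOAD T1 → mem=2 r[T1]=2 [LOAD]
4. CAS T0 → mem=3 r[T0]=2 [OK]
5. LOAD T0 → mem=3 r[T0]=3 [LOAD]
6. CAS T0 → mem=4 r[T0]=3 [OK]
7. LOAD T0 → mem=4 r[T0]=4 [LOAD]
8. CAS T2 → mem=4 r[T2]=2 [RETRY]
9. CAS T1 → mem=4 r[T1]=2 [RETRY]
10. CAS T0 → mem=5 r[T0]=4 [OK]
11. LOAD T1 → mem=5 r[T1]=5 [LOAD]
12. CAS T1 → mem=6 r[T1]=5 [OK]
Log disagrees first at step 10.

step = 10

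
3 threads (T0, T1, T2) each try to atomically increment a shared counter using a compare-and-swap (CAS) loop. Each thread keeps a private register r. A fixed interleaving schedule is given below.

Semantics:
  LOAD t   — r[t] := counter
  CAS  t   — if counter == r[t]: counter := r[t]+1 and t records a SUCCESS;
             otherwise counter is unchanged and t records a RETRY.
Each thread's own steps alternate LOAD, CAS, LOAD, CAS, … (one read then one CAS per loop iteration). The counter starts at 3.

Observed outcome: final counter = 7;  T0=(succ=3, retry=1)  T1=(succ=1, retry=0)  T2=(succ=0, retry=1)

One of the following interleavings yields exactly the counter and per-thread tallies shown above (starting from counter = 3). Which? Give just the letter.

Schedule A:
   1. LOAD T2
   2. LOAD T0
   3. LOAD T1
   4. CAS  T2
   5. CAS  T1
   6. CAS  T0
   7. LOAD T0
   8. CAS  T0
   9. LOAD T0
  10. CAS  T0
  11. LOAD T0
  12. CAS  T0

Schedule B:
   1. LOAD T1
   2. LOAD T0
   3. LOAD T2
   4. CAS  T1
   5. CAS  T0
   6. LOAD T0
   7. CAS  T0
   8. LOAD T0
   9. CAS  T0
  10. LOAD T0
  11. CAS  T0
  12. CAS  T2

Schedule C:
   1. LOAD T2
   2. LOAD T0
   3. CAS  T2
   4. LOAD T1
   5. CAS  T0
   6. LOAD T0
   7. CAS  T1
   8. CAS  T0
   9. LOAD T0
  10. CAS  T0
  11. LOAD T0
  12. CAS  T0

Tracing schedule B:
#1 T1 reads 3
#2 T0 reads 3
#3 T2 reads 3
#4 T1 CAS(3→4) writes; counter now 4
#5 T0 CAS(3→4) fails; counter now 4
#6 T0 reads 4
#7 T0 CAS(4→5) writes; counter now 5
#8 T0 reads 5
#9 T0 CAS(5→6) writes; counter now 6
#10 T0 reads 6
#11 T0 CAS(6→7) writes; counter now 7
#12 T2 CAS(3→4) fails; counter now 7

B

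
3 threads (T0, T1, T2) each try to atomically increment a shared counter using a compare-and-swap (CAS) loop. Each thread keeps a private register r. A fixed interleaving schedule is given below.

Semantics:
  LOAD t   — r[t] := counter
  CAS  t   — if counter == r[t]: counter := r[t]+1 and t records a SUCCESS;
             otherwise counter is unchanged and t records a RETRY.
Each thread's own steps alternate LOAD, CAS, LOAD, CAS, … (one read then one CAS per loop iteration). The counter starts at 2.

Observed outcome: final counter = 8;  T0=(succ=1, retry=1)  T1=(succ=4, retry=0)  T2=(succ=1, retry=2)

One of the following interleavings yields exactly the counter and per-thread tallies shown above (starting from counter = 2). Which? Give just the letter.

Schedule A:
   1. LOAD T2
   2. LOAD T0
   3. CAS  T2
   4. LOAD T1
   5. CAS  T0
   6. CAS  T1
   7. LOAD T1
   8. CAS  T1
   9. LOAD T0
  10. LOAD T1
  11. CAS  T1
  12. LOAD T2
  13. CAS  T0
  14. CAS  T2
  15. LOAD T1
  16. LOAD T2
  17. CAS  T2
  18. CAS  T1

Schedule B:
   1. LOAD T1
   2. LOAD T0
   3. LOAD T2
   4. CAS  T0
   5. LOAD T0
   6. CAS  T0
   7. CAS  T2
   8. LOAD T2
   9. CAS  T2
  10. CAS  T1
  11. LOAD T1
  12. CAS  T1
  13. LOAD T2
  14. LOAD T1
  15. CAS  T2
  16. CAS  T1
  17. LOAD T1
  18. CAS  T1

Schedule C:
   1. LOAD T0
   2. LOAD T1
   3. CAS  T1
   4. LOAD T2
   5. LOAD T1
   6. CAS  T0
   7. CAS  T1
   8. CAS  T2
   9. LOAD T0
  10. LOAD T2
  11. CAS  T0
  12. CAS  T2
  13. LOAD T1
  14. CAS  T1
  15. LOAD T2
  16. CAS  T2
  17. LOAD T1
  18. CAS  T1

C

Tracing schedule C:
step 1: T0 LOAD ⇒ load; ctr=2 reg=2
step 2: T1 LOAD ⇒ load; ctr=2 reg=2
step 3: T1 CAS ⇒ ok; ctr=3 reg=2
step 4: T2 LOAD ⇒ load; ctr=3 reg=3
step 5: T1 LOAD ⇒ load; ctr=3 reg=3
step 6: T0 CAS ⇒ retry; ctr=3 reg=2
step 7: T1 CAS ⇒ ok; ctr=4 reg=3
step 8: T2 CAS ⇒ retry; ctr=4 reg=3
step 9: T0 LOAD ⇒ load; ctr=4 reg=4
step 10: T2 LOAD ⇒ load; ctr=4 reg=4
step 11: T0 CAS ⇒ ok; ctr=5 reg=4
step 12: T2 CAS ⇒ retry; ctr=5 reg=4
step 13: T1 LOAD ⇒ load; ctr=5 reg=5
step 14: T1 CAS ⇒ ok; ctr=6 reg=5
step 15: T2 LOAD ⇒ load; ctr=6 reg=6
step 16: T2 CAS ⇒ ok; ctr=7 reg=6
step 17: T1 LOAD ⇒ load; ctr=7 reg=7
step 18: T1 CAS ⇒ ok; ctr=8 reg=7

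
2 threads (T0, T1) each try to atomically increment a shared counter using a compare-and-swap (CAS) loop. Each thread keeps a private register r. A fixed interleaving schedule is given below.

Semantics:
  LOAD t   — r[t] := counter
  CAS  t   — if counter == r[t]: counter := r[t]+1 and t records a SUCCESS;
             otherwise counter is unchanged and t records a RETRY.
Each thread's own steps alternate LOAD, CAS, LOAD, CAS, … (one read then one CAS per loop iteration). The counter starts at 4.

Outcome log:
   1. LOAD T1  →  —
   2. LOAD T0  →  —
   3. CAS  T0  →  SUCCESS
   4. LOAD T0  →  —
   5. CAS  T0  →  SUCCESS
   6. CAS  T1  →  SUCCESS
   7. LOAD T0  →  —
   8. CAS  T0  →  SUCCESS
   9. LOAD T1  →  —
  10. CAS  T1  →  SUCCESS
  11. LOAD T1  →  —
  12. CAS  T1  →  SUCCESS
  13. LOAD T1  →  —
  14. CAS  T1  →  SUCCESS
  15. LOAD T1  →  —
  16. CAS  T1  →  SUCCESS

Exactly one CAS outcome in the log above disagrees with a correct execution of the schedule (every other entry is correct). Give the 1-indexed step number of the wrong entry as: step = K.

step = 6

Correct run:
[1] T1.load  rd  (counter 4, T1.r 4)
[2] T0.load  rd  (counter 4, T0.r 4)
[3] T0.cas  hit  (counter 5, T0.r 4)
[4] T0.load  rd  (counter 5, T0.r 5)
[5] T0.cas  hit  (counter 6, T0.r 5)
[6] T1.cas  miss  (counter 6, T1.r 4)
[7] T0.load  rd  (counter 6, T0.r 6)
[8] T0.cas  hit  (counter 7, T0.r 6)
[9] T1.load  rd  (counter 7, T1.r 7)
[10] T1.cas  hit  (counter 8, T1.r 7)
[11] T1.load  rd  (counter 8, T1.r 8)
[12] T1.cas  hit  (counter 9, T1.r 8)
[13] T1.load  rd  (counter 9, T1.r 9)
[14] T1.cas  hit  (counter 10, T1.r 9)
[15] T1.load  rd  (counter 10, T1.r 10)
[16] T1.cas  hit  (counter 11, T1.r 10)
Mismatch at 6.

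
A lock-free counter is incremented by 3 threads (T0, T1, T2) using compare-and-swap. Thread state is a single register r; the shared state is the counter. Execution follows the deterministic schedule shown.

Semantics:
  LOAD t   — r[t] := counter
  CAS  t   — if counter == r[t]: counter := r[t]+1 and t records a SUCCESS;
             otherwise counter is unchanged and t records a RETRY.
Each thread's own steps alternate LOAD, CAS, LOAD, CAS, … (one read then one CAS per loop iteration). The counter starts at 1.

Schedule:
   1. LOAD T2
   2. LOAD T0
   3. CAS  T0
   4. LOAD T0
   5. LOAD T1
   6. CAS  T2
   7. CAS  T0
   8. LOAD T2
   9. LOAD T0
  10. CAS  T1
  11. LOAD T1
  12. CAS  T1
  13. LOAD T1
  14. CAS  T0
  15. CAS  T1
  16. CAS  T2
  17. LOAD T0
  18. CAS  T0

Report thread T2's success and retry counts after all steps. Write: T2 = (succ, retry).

T2 = (0, 2)

   1) LOAD T2:  M=1  r_T2=1
   2) LOAD T0:  M=1  r_T0=1
   3) CAS  T0:  M=2  r_T0=1 ✓
   4) LOAD T0:  M=2  r_T0=2
   5) LOAD T1:  M=2  r_T1=2
   6) CAS  T2:  M=2  r_T2=1 ✗
   7) CAS  T0:  M=3  r_T0=2 ✓
   8) LOAD T2:  M=3  r_T2=3
   9) LOAD T0:  M=3  r_T0=3
  10) CAS  T1:  M=3  r_T1=2 ✗
  11) LOAD T1:  M=3  r_T1=3
  12) CAS  T1:  M=4  r_T1=3 ✓
  13) LOAD T1:  M=4  r_T1=4
  14) CAS  T0:  M=4  r_T0=3 ✗
  15) CAS  T1:  M=5  r_T1=4 ✓
  16) CAS  T2:  M=5  r_T2=3 ✗
  17) LOAD T0:  M=5  r_T0=5
  18) CAS  T0:  M=6  r_T0=5 ✓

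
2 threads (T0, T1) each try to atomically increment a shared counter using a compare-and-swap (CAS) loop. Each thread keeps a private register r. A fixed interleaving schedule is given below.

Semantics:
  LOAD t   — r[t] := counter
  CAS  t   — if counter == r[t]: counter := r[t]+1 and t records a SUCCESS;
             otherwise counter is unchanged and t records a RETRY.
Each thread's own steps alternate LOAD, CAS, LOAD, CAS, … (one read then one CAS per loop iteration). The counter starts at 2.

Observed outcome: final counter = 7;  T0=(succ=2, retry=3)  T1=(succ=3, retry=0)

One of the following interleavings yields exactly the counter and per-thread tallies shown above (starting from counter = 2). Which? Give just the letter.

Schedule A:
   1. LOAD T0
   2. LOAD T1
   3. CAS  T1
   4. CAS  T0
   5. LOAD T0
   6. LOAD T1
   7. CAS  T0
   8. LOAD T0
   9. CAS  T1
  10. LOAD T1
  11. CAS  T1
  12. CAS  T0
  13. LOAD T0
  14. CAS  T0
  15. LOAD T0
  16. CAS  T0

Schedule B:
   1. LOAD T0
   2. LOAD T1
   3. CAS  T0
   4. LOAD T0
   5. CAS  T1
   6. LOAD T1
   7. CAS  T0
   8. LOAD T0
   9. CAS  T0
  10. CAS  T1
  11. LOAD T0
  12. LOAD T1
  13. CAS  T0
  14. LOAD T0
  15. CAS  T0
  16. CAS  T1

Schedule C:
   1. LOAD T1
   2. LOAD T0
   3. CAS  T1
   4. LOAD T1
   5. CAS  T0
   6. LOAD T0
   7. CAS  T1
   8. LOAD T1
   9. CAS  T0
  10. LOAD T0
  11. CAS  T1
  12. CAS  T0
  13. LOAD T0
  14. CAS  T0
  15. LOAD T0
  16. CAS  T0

C

Simulating candidate C:
   1) LOAD T1:  M=2  r_T1=2
   2) LOAD T0:  M=2  r_T0=2
   3) CAS  T1:  M=3  r_T1=2 ✓
   4) LOAD T1:  M=3  r_T1=3
   5) CAS  T0:  M=3  r_T0=2 ✗
   6) LOAD T0:  M=3  r_T0=3
   7) CAS  T1:  M=4  r_T1=3 ✓
   8) LOAD T1:  M=4  r_T1=4
   9) CAS  T0:  M=4  r_T0=3 ✗
  10) LOAD T0:  M=4  r_T0=4
  11) CAS  T1:  M=5  r_T1=4 ✓
  12) CAS  T0:  M=5  r_T0=4 ✗
  13) LOAD T0:  M=5  r_T0=5
  14) CAS  T0:  M=6  r_T0=5 ✓
  15) LOAD T0:  M=6  r_T0=6
  16) CAS  T0:  M=7  r_T0=6 ✓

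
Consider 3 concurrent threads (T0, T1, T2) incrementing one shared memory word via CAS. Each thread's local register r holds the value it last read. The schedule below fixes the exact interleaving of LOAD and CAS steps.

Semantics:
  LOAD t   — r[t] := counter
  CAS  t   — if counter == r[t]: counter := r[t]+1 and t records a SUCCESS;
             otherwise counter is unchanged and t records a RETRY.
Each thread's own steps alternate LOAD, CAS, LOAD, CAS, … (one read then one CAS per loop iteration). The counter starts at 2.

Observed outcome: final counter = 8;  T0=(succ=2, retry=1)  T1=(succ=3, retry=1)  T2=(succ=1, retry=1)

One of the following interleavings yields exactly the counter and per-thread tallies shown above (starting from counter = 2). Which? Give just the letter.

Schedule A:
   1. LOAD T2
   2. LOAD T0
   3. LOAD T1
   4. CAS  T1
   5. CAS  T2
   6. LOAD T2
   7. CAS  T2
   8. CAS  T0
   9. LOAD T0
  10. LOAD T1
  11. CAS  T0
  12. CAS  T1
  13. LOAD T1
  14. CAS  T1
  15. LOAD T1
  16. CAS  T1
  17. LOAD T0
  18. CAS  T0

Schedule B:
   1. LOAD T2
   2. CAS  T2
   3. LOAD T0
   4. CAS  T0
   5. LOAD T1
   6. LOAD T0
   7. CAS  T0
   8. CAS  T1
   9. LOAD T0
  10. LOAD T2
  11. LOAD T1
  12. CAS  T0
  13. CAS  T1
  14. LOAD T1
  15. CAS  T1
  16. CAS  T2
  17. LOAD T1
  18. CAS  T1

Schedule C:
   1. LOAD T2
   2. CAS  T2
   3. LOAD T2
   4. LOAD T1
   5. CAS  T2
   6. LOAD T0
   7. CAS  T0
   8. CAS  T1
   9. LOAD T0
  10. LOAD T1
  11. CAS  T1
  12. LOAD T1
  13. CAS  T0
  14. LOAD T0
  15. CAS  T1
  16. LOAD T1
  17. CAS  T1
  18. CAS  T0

Simulating candidate A:
#1 T2 reads 2
#2 T0 reads 2
#3 T1 reads 2
#4 T1 CAS(2→3) writes; counter now 3
#5 T2 CAS(2→3) fails; counter now 3
#6 T2 reads 3
#7 T2 CAS(3→4) writes; counter now 4
#8 T0 CAS(2→3) fails; counter now 4
#9 T0 reads 4
#10 T1 reads 4
#11 T0 CAS(4→5) writes; counter now 5
#12 T1 CAS(4→5) fails; counter now 5
#13 T1 reads 5
#14 T1 CAS(5→6) writes; counter now 6
#15 T1 reads 6
#16 T1 CAS(6→7) writes; counter now 7
#17 T0 reads 7
#18 T0 CAS(7→8) writes; counter now 8

A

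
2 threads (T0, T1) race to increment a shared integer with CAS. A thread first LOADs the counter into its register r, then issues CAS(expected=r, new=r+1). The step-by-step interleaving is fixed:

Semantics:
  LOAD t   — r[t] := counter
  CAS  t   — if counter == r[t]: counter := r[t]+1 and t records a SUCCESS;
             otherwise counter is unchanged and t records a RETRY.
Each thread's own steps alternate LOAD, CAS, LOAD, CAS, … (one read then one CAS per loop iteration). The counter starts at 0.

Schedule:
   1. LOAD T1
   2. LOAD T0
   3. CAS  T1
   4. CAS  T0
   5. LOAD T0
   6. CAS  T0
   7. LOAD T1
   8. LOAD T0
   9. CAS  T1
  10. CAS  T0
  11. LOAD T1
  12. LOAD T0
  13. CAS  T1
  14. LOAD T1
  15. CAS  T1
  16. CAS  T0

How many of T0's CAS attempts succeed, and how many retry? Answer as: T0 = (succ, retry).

step 1: T1 LOAD ⇒ load; ctr=0 reg=0
step 2: T0 LOAD ⇒ load; ctr=0 reg=0
step 3: T1 CAS ⇒ ok; ctr=1 reg=0
step 4: T0 CAS ⇒ retry; ctr=1 reg=0
step 5: T0 LOAD ⇒ load; ctr=1 reg=1
step 6: T0 CAS ⇒ ok; ctr=2 reg=1
step 7: T1 LOAD ⇒ load; ctr=2 reg=2
step 8: T0 LOAD ⇒ load; ctr=2 reg=2
step 9: T1 CAS ⇒ ok; ctr=3 reg=2
step 10: T0 CAS ⇒ retry; ctr=3 reg=2
step 11: T1 LOAD ⇒ load; ctr=3 reg=3
step 12: T0 LOAD ⇒ load; ctr=3 reg=3
step 13: T1 CAS ⇒ ok; ctr=4 reg=3
step 14: T1 LOAD ⇒ load; ctr=4 reg=4
step 15: T1 CAS ⇒ ok; ctr=5 reg=4
step 16: T0 CAS ⇒ retry; ctr=5 reg=3

T0 = (1, 3)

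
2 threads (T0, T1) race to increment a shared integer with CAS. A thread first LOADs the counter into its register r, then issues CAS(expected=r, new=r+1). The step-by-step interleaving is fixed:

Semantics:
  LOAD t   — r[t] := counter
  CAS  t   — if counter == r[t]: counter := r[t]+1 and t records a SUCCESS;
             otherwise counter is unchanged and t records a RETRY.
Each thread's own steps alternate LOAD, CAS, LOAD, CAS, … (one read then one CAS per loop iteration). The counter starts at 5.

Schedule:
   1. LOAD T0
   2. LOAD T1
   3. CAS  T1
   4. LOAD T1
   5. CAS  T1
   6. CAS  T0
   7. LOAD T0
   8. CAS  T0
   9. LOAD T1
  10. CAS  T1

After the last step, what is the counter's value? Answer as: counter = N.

counter = 9

step 1: T0 LOAD ⇒ load; ctr=5 reg=5
step 2: T1 LOAD ⇒ load; ctr=5 reg=5
step 3: T1 CAS ⇒ ok; ctr=6 reg=5
step 4: T1 LOAD ⇒ load; ctr=6 reg=6
step 5: T1 CAS ⇒ ok; ctr=7 reg=6
step 6: T0 CAS ⇒ retry; ctr=7 reg=5
step 7: T0 LOAD ⇒ load; ctr=7 reg=7
step 8: T0 CAS ⇒ ok; ctr=8 reg=7
step 9: T1 LOAD ⇒ load; ctr=8 reg=8
step 10: T1 CAS ⇒ ok; ctr=9 reg=8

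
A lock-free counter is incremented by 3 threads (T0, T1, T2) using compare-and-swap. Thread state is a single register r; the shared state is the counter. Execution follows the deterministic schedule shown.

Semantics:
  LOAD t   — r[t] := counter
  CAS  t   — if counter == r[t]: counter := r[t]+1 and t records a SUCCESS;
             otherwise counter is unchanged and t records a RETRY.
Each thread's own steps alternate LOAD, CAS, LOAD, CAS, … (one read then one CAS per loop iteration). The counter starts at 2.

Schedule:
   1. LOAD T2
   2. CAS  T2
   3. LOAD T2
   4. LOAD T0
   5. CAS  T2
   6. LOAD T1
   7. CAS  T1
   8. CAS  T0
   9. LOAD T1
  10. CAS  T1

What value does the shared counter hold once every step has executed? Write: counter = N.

counter = 6

#1 T2 reads 2
#2 T2 CAS(2→3) writes; counter now 3
#3 T2 reads 3
#4 T0 reads 3
#5 T2 CAS(3→4) writes; counter now 4
#6 T1 reads 4
#7 T1 CAS(4→5) writes; counter now 5
#8 T0 CAS(3→4) fails; counter now 5
#9 T1 reads 5
#10 T1 CAS(5→6) writes; counter now 6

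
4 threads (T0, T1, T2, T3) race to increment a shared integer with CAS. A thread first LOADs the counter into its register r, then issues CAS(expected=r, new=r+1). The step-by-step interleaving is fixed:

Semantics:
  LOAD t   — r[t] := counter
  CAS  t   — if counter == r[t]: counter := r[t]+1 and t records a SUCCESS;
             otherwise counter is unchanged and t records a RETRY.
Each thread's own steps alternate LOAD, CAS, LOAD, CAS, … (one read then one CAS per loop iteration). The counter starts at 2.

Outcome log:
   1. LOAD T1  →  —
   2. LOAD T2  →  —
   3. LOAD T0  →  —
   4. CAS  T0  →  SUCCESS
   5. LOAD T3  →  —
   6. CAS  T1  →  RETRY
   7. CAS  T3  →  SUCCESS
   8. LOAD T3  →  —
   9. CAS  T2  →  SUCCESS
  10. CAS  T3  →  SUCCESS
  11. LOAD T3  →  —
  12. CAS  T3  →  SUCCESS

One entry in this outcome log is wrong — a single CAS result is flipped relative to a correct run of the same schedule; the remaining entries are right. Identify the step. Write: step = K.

step = 9

Correct run:
   1) LOAD T1:  M=2  r_T1=2
   2) LOAD T2:  M=2  r_T2=2
   3) LOAD T0:  M=2  r_T0=2
   4) CAS  T0:  M=3  r_T0=2 ✓
   5) LOAD T3:  M=3  r_T3=3
   6) CAS  T1:  M=3  r_T1=2 ✗
   7) CAS  T3:  M=4  r_T3=3 ✓
   8) LOAD T3:  M=4  r_T3=4
   9) CAS  T2:  M=4  r_T2=2 ✗
  10) CAS  T3:  M=5  r_T3=4 ✓
  11) LOAD T3:  M=5  r_T3=5
  12) CAS  T3:  M=6  r_T3=5 ✓
Flip is step 9.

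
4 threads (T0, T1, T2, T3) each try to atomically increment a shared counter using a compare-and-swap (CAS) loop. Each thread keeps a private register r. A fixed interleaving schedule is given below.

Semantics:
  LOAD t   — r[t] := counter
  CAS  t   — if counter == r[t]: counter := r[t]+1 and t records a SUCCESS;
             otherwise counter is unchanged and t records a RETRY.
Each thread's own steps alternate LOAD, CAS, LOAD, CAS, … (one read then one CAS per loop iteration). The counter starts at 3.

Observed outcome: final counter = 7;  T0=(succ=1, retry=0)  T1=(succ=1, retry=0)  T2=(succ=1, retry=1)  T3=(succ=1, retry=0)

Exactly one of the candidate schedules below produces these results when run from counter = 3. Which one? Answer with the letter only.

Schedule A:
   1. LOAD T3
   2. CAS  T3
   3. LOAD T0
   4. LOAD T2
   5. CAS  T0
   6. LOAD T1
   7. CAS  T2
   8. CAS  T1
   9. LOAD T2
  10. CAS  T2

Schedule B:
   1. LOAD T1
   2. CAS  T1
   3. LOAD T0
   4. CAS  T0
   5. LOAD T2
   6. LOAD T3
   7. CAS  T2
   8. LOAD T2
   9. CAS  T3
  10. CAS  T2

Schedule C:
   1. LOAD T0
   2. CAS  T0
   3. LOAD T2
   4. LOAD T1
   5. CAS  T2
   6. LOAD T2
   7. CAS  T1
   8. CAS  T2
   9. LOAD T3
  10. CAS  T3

Simulating candidate A:
T3 LOAD — after: cnt=3, r=3 — load
T3 CAS — after: cnt=4, r=3 — ok
T0 LOAD — after: cnt=4, r=4 — load
T2 LOAD — after: cnt=4, r=4 — load
T0 CAS — after: cnt=5, r=4 — ok
T1 LOAD — after: cnt=5, r=5 — load
T2 CAS — after: cnt=5, r=4 — retry
T1 CAS — after: cnt=6, r=5 — ok
T2 LOAD — after: cnt=6, r=6 — load
T2 CAS — after: cnt=7, r=6 — ok

A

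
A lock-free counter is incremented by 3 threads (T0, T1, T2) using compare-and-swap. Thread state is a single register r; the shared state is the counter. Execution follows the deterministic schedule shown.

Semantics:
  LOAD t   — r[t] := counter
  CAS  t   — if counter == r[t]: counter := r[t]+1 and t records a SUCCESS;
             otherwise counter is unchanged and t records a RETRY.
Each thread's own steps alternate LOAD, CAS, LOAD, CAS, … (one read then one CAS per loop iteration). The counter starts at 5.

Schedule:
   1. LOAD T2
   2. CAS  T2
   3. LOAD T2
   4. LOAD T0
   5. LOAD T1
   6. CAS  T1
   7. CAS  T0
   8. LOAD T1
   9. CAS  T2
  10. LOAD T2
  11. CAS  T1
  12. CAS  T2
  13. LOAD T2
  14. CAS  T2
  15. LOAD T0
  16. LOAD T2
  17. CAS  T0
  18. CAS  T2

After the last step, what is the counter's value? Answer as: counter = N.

counter = 10

[1] T2.load  rd  (counter 5, T2.r 5)
[2] T2.cas  hit  (counter 6, T2.r 5)
[3] T2.load  rd  (counter 6, T2.r 6)
[4] T0.load  rd  (counter 6, T0.r 6)
[5] T1.load  rd  (counter 6, T1.r 6)
[6] T1.cas  hit  (counter 7, T1.r 6)
[7] T0.cas  miss  (counter 7, T0.r 6)
[8] T1.load  rd  (counter 7, T1.r 7)
[9] T2.cas  miss  (counter 7, T2.r 6)
[10] T2.load  rd  (counter 7, T2.r 7)
[11] T1.cas  hit  (counter 8, T1.r 7)
[12] T2.cas  miss  (counter 8, T2.r 7)
[13] T2.load  rd  (counter 8, T2.r 8)
[14] T2.cas  hit  (counter 9, T2.r 8)
[15] T0.load  rd  (counter 9, T0.r 9)
[16] T2.load  rd  (counter 9, T2.r 9)
[17] T0.cas  hit  (counter 10, T0.r 9)
[18] T2.cas  miss  (counter 10, T2.r 9)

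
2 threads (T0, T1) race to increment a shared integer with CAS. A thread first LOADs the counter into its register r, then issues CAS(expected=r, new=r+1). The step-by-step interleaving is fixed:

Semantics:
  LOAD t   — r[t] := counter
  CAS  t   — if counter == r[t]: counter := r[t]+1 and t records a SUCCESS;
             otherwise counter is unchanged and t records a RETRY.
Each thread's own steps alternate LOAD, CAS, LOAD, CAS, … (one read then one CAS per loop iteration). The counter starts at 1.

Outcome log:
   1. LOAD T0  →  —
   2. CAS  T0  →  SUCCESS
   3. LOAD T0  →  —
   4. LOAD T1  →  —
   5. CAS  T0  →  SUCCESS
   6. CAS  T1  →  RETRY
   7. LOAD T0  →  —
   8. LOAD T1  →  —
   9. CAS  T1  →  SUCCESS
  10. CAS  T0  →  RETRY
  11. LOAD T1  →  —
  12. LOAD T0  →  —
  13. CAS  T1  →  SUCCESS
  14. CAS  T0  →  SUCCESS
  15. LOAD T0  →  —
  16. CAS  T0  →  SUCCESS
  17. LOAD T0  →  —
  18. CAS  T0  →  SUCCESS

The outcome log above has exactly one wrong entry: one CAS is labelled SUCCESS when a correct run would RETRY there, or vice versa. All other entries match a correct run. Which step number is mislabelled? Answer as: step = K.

step = 14

Re-executing:
   1) LOAD T0:  M=1  r_T0=1
   2) CAS  T0:  M=2  r_T0=1 ✓
   3) LOAD T0:  M=2  r_T0=2
   4) LOAD T1:  M=2  r_T1=2
   5) CAS  T0:  M=3  r_T0=2 ✓
   6) CAS  T1:  M=3  r_T1=2 ✗
   7) LOAD T0:  M=3  r_T0=3
   8) LOAD T1:  M=3  r_T1=3
   9) CAS  T1:  M=4  r_T1=3 ✓
  10) CAS  T0:  M=4  r_T0=3 ✗
  11) LOAD T1:  M=4  r_T1=4
  12) LOAD T0:  M=4  r_T0=4
  13) CAS  T1:  M=5  r_T1=4 ✓
  14) CAS  T0:  M=5  r_T0=4 ✗
  15) LOAD T0:  M=5  r_T0=5
  16) CAS  T0:  M=6  r_T0=5 ✓
  17) LOAD T0:  M=6  r_T0=6
  18) CAS  T0:  M=7  r_T0=6 ✓
Log disagrees first at step 14.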